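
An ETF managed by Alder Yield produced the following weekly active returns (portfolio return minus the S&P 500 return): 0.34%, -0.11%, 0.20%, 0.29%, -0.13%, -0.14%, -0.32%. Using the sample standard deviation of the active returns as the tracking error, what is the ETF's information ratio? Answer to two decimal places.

Mean return μ = 0.130 / 7 = 0.0186%
Σ(r − μ)² = (0.34 − 0.0186)² + (-0.11 − 0.0186)² + … = 0.3883
σ = √[0.3883 / 6] = 0.2544%
IR = μ / tracking error = 0.0186 / 0.2544 = 0.0731

0.07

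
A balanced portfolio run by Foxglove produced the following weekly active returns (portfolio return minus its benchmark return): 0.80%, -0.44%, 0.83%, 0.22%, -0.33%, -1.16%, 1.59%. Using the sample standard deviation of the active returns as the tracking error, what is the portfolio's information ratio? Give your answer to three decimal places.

0.231

r̄ = (0.8 − 0.44 + 0.83 + 0.22 − 0.33 − 1.16 + 1.59) / 7 = 0.2157%
Σ(r − r̄)² = 5.2278; sample σ = √(5.2278/6) = 0.9334%
IR = r̄ / tracking error = 0.2157 / 0.9334 = 0.2311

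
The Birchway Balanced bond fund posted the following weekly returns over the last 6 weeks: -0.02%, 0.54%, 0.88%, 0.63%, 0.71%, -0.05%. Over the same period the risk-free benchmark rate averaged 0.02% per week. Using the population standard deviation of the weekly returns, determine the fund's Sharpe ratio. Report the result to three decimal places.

r̄ = (-0.02 + 0.54 + 0.88 + 0.63 + 0.71 − 0.05) / 6 = 2.690 / 6 = 0.4483%
Σ(r − r̄)² = 0.7639; population σ = √(0.7639/6) = 0.3568%
Sharpe = (r̄ − rf) / σ = (0.4483 − 0.02) / 0.3568 = 0.4283 / 0.3568 = 1.2004

1.200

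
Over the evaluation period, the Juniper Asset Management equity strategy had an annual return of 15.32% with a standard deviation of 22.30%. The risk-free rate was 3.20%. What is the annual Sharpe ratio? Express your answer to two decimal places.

0.54

Sharpe = (Rp − Rf) / σp = (15.32% − 3.20%) / 22.30% = 12.12% / 22.30% = 0.5435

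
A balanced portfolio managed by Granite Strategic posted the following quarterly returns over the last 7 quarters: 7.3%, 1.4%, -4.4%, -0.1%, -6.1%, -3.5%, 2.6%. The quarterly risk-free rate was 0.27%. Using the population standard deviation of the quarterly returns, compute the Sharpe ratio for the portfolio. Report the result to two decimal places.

-0.16

Mean return μ = -2.80 / 7 = -0.4000%
Σ(r − μ)² = (7.3 − (-0.4000))² + (1.4 − (-0.4000))² + (-4.4 − (-0.4000))² + … = 129.7200
σ = √[129.7200 / 7] = 4.3048%
Sharpe = (μ − rf) / σ = (-0.4000 − 0.27) / 4.3048 = -0.6700 / 4.3048 = -0.1556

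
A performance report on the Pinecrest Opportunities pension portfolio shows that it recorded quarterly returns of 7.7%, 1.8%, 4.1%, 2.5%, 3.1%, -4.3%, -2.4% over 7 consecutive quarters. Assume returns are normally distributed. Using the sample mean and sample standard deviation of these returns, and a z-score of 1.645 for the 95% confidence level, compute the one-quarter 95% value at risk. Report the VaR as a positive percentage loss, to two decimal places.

r̄ = (7.7 + 1.8 + 4.1 + 2.5 + 3.1 − 4.3 − 2.4) / 7 = 1.7857%
Sample std dev = √[97.1286 / 6] = 4.0234%
VaR = −(r̄ − z·σ) = −(1.7857 − 1.645 × 4.0234) = −(-4.8328) = 4.8328%

4.83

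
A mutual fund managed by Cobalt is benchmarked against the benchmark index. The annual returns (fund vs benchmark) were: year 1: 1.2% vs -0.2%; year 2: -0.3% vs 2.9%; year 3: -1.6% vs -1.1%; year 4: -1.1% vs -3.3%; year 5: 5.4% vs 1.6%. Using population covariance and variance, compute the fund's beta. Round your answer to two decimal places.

0.56

r̄p = 0.7200%,  r̄m = -0.0200%
Cov = Σ(rp − r̄p)(rm − r̄m) / 5 = 2.5984
Var(rm) = Σ(rm − r̄m)² / 5 = 4.6216
β = Cov / Var = 2.5984 / 4.6216 = 0.5622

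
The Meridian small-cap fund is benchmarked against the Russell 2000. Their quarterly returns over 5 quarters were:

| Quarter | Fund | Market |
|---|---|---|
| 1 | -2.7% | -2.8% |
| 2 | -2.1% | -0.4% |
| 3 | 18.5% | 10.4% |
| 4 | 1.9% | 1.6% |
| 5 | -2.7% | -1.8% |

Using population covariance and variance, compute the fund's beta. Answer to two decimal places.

r̄p = 2.5800%,  r̄m = 1.4000%
Cov = Σ(rp − r̄p)(rm − r̄m) / 5 = 38.1280
Var(rm) = Σ(rm − r̄m)² / 5 = 22.4320
β = Cov / Var = 38.1280 / 22.4320 = 1.6997

1.70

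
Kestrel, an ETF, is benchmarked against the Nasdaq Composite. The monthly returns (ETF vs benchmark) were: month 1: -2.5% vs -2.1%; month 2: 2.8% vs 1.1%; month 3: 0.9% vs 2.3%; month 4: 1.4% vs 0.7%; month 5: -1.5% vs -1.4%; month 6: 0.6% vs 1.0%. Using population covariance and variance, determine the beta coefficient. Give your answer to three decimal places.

0.978

r̄p = 0.2833%,  r̄m = 0.2667%
Cov = Σ(rp − r̄p)(rm − r̄m) / 6 = 2.2711
Var(rm) = Σ(rm − r̄m)² / 6 = 2.3222
β = Cov / Var = 2.2711 / 2.3222 = 0.9780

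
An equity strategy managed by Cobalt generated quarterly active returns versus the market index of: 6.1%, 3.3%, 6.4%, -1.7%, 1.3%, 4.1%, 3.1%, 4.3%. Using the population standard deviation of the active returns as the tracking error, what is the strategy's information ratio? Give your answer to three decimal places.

μ = (6.1 + 3.3 + 6.4 − 1.7 + 1.3 + 4.1 + 3.1 + 4.3) / 8 = 26.90 / 8 = 3.3625%
Σ(r − μ)² = 48.0988; population σ = √(48.0988/8) = 2.4520%
IR = μ / tracking error = 3.3625 / 2.4520 = 1.3713

1.371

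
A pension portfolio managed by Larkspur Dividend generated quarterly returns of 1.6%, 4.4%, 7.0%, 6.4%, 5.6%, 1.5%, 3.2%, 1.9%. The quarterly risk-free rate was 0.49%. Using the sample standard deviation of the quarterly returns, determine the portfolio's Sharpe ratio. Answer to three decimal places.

1.558

r̄ = (1.6 + 4.4 + 7 + 6.4 + 5.6 + 1.5 + 3.2 + 1.9) / 8 = 3.9500%
Sample σ = √[Σ(r − r̄)² / 7] = √[34.5200 / 7] = √4.9314 = 2.2207%
Sharpe = (r̄ − rf) / σ = (3.9500 − 0.49) / 2.2207 = 3.4600 / 2.2207 = 1.5581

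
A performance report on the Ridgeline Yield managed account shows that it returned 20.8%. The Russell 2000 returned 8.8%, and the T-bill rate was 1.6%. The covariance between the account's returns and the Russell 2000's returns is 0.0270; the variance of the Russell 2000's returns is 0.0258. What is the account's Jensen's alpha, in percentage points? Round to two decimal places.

11.67

β = Cov / Var = 0.0270 / 0.0258 = 1.0465
E[R] = Rf + β(Rm − Rf) = 1.6% + 1.0465 × (8.8% − 1.6%) = 9.1348%
α = Rp − E[R] = 20.8% − 9.1348% = 11.6652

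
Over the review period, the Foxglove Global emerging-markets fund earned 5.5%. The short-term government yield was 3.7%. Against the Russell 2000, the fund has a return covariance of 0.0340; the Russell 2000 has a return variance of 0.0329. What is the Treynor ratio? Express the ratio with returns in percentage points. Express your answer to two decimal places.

1.74

β = Cov / Var = 0.0340 / 0.0329 = 1.0334
Treynor = (Rp − Rf) / β = (5.5% − 3.7%) / 1.0334 = 1.80 / 1.0334 = 1.7418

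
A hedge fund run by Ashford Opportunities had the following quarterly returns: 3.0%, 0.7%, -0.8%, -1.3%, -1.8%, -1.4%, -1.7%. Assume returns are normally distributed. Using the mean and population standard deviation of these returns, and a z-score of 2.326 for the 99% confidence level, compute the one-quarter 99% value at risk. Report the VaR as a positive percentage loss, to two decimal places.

Mean return r̄ = -3.30 / 7 = -0.4714%
Population std dev = √[18.3543 / 7] = 1.6193%
VaR = −(r̄ − z·σ) = −(-0.4714 − 2.326 × 1.6193) = −(-4.2379) = 4.2379%

4.24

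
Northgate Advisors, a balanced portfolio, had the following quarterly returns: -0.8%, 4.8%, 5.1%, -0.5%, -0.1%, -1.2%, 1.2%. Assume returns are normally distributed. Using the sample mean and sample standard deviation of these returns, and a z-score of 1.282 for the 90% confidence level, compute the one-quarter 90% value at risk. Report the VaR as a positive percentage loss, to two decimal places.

2.20

r̄ = (-0.8 + 4.8 + 5.1 − 0.5 − 0.1 − 1.2 + 1.2) / 7 = 1.2143%
Sample std dev = √[42.5086 / 6] = 2.6617%
VaR = −(r̄ − z·σ) = −(1.2143 − 1.282 × 2.6617) = −(-2.1980) = 2.1980%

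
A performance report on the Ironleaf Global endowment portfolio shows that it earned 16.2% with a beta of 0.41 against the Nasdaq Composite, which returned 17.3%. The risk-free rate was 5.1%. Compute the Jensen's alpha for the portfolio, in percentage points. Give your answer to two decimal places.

6.10

CAPM expected return = Rf + β(Rm − Rf) = 5.1% + 0.41 × (17.3% − 5.1%) = 5.1 + 0.41 × 12.20 = 10.1020%
Jensen's α = Rp − E[R] = 16.2% − 10.1020% = 6.0980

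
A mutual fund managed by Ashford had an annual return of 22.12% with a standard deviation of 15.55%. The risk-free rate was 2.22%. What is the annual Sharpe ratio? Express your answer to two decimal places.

Sharpe = (Rp − Rf) / σp = (22.12% − 2.22%) / 15.55% = 19.90% / 15.55% = 1.2797

1.28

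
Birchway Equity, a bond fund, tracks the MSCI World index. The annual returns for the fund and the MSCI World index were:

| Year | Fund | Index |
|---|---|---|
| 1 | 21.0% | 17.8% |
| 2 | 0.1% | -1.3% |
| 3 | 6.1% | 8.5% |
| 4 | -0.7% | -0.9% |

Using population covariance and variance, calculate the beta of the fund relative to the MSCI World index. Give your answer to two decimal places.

1.08

r̄p = 6.6250%,  r̄m = 6.0250%
Cov = Σ(rp − r̄p)(rm − r̄m) / 4 = 66.6219
Var(rm) = Σ(rm − r̄m)² / 4 = 61.5969
β = Cov / Var = 66.6219 / 61.5969 = 1.0816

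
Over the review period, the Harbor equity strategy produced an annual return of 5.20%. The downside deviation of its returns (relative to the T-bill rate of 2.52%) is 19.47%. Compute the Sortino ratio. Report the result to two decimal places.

Sortino = (Rp − Rf) / σd = (5.20% − 2.52%) / 19.47% = 2.68% / 19.47% = 0.1376

0.14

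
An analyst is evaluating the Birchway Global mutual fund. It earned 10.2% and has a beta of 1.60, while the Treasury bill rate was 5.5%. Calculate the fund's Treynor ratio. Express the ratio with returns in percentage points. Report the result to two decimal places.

Treynor = (Rp − Rf) / β = (10.2% − 5.5%) / 1.60 = 4.70 / 1.60 = 2.9375

2.94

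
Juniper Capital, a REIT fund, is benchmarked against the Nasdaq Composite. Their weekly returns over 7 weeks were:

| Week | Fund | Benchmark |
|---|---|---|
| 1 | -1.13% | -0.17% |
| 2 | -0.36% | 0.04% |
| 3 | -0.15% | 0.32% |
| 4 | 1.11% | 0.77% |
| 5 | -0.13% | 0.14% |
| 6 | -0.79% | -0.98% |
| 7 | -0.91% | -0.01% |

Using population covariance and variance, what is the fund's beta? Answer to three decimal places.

r̄p = -0.3371%,  r̄m = 0.0157%
Cov = Σ(rp − r̄p)(rm − r̄m) / 7 = 0.2552
Var(rm) = Σ(rm − r̄m)² / 7 = 0.2435
β = Cov / Var = 0.2552 / 0.2435 = 1.0480

1.048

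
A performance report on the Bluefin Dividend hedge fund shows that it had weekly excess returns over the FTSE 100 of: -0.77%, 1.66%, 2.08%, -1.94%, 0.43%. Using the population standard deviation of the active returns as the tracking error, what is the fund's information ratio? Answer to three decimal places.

0.195

Mean return μ = 1.460 / 5 = 0.2920%
Σ(r − μ)² = 11.1971; population σ = √(11.1971/5) = 1.4965%
IR = μ / tracking error = 0.2920 / 1.4965 = 0.1951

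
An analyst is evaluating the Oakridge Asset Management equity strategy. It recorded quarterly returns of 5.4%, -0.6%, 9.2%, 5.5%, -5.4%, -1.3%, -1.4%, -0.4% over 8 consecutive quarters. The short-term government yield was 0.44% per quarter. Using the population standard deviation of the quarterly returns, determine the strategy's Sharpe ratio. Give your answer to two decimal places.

r̄ = (5.4 − 0.6 + 9.2 + 5.5 − 5.4 − 1.3 − 1.4 − 0.4) / 8 = 1.3750%
Σ(r − r̄)² = 162.2550; population σ = √(162.2550/8) = 4.5035%
Sharpe = (r̄ − rf) / σ = (1.3750 − 0.44) / 4.5035 = 0.9350 / 4.5035 = 0.2076

0.21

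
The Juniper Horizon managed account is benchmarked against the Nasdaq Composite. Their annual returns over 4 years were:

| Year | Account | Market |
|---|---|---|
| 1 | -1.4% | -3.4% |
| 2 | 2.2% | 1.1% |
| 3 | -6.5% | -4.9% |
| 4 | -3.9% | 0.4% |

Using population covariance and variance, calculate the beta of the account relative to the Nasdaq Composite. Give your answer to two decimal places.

r̄p = -2.4000%,  r̄m = -1.7000%
Cov = Σ(rp − r̄p)(rm − r̄m) / 4 = 5.2875
Var(rm) = Σ(rm − r̄m)² / 4 = 6.3450
β = Cov / Var = 5.2875 / 6.3450 = 0.8333

0.83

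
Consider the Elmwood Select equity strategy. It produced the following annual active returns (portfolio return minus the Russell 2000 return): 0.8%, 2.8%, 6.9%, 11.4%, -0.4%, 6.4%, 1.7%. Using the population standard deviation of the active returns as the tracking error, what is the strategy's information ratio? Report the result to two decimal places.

r̄ = (0.8 + 2.8 + 6.9 + 11.4 − 0.4 + 6.4 + 1.7) / 7 = 4.2286%
Σ(r − r̄)² = (0.8 − 4.2286)² + (2.8 − 4.2286)² + (6.9 − 4.2286)² + … = 104.8943
σ = √[104.8943 / 7] = 3.8710%
IR = r̄ / tracking error = 4.2286 / 3.8710 = 1.0924

1.09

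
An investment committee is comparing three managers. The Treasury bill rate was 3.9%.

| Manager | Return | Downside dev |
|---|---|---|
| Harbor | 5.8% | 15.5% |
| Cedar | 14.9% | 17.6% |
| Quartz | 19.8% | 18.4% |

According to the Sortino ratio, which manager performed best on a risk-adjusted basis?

Quartz

Harbor: Sortino ratio = (5.8% − 3.9%) / 15.5% = 0.123
Cedar: Sortino ratio = (14.9% − 3.9%) / 17.6% = 0.625
Quartz: Sortino ratio = (19.8% − 3.9%) / 18.4% = 0.864
Highest: Quartz (0.864).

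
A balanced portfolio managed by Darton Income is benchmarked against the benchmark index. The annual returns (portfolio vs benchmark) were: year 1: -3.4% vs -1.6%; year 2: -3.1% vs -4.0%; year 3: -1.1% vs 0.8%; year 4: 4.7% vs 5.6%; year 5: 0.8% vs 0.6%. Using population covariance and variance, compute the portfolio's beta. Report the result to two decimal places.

r̄p = -0.4200%,  r̄m = 0.2800%
Cov = Σ(rp − r̄p)(rm − r̄m) / 5 = 8.8696
Var(rm) = Σ(rm − r̄m)² / 5 = 10.1056
β = Cov / Var = 8.8696 / 10.1056 = 0.8777

0.88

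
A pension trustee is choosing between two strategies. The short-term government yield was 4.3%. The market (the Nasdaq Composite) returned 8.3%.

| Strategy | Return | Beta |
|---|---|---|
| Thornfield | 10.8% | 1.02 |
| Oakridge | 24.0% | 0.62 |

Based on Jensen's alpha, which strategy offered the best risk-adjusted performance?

Thornfield: α = 10.8% − [4.3% + 1.02 × (8.3% − 4.3%)] = 2.420
Oakridge: α = 24.0% − [4.3% + 0.62 × (8.3% − 4.3%)] = 17.220
Highest: Oakridge (17.220).

Oakridge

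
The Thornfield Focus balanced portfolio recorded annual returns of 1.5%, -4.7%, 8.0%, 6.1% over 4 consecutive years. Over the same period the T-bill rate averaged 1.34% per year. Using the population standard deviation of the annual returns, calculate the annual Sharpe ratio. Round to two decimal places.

μ = (1.5 − 4.7 + 8 + 6.1) / 4 = 2.7250%
Σ(r − μ)² = 95.8475; population σ = √(95.8475/4) = 4.8951%
Sharpe = (μ − rf) / σ = (2.7250 − 1.34) / 4.8951 = 1.3850 / 4.8951 = 0.2829

0.28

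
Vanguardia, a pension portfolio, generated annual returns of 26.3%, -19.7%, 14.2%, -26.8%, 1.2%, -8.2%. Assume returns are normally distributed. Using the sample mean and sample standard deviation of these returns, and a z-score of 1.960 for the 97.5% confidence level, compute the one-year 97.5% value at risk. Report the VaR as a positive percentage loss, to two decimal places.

41.76

Mean return μ = -13.00 / 6 = -2.1667%
Σ(r − μ)² = (26.3 − (-2.1667))² + (-19.7 − (-2.1667))² + (14.2 − (-2.1667))² + … = 2040.1733
sample σ = √(2040.1733 / 5) = √408.0347 = 20.1999%
VaR = −(μ − z·σ) = −(-2.1667 − 1.960 × 20.1999) = −(-41.7585) = 41.7585%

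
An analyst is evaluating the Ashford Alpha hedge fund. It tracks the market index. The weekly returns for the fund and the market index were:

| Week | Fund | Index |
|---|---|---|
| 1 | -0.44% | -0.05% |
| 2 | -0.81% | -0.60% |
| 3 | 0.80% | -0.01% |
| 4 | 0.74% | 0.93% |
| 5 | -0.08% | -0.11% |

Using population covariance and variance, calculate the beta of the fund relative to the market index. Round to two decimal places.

0.96

r̄p = 0.0420%,  r̄m = 0.0320%
Cov = Σ(rp − r̄p)(rm − r̄m) / 5 = 0.2381
Var(rm) = Σ(rm − r̄m)² / 5 = 0.2469
β = Cov / Var = 0.2381 / 0.2469 = 0.9644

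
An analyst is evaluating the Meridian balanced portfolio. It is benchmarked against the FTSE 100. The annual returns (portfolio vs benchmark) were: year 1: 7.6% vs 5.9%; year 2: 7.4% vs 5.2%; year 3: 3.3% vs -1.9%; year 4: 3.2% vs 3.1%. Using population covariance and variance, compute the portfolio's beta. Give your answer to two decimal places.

0.56

r̄p = 5.3750%,  r̄m = 3.0750%
Cov = Σ(rp − r̄p)(rm − r̄m) / 4 = 5.2144
Var(rm) = Σ(rm − r̄m)² / 4 = 9.3119
β = Cov / Var = 5.2144 / 9.3119 = 0.5600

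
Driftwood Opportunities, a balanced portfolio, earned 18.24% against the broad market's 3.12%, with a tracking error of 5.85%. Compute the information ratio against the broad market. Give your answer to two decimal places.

IR = (Rp − Rb) / TE = (18.24% − 3.12%) / 5.85% = 15.12% / 5.85% = 2.5846

2.58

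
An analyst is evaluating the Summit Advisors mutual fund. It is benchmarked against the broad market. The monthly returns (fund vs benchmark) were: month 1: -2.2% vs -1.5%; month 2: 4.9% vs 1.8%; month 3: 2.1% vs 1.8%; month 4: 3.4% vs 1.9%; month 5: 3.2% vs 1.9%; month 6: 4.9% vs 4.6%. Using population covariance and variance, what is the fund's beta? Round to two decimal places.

1.20

r̄p = 2.7167%,  r̄m = 1.7500%
Cov = Σ(rp − r̄p)(rm − r̄m) / 6 = 3.7425
Var(rm) = Σ(rm − r̄m)² / 6 = 3.1225
β = Cov / Var = 3.7425 / 3.1225 = 1.1986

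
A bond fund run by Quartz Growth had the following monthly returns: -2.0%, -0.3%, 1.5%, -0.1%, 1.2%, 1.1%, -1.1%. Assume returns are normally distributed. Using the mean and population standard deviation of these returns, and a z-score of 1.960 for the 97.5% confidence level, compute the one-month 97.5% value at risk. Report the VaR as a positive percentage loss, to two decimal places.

r̄ = (-2 − 0.3 + 1.5 − 0.1 + 1.2 + 1.1 − 1.1) / 7 = 0.30 / 7 = 0.0429%
Population σ = √[Σ(r − r̄)² / 7] = √[10.1971 / 7] = √1.4567 = 1.2069%
VaR = −(r̄ − z·σ) = −(0.0429 − 1.960 × 1.2069) = −(-2.3226) = 2.3226%

2.32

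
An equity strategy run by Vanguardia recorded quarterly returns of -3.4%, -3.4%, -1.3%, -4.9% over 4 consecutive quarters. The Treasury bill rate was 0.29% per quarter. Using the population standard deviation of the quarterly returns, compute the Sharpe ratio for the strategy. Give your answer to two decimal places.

r̄ = (-3.4 − 3.4 − 1.3 − 4.9) / 4 = -13.00 / 4 = -3.2500%
Σ(r − r̄)² = 6.5700; population σ = √(6.5700/4) = 1.2816%
Sharpe = (r̄ − rf) / σ = (-3.2500 − 0.29) / 1.2816 = -3.5400 / 1.2816 = -2.7622

-2.76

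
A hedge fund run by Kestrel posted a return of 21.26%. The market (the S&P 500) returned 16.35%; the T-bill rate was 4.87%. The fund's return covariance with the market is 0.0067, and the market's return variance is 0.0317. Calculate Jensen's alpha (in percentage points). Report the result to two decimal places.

13.96

β = Cov / Var = 0.0067 / 0.0317 = 0.2114
E[R] = Rf + β(Rm − Rf) = 4.87% + 0.2114 × (16.35% − 4.87%) = 7.2969%
α = Rp − E[R] = 21.26% − 7.2969% = 13.9631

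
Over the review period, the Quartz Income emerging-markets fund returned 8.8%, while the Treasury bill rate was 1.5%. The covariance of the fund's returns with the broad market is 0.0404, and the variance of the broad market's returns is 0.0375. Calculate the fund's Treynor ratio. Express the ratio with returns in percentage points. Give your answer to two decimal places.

6.78

β = Cov / Var = 0.0404 / 0.0375 = 1.0773
Treynor = (Rp − Rf) / β = (8.8% − 1.5%) / 1.0773 = 7.30 / 1.0773 = 6.7762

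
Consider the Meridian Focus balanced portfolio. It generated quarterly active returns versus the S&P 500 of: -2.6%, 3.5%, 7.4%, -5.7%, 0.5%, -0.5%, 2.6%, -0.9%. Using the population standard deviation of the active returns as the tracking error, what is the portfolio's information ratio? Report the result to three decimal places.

Mean return r̄ = 4.30 / 8 = 0.5375%
Σ(r − r̄)² = 112.0188; population σ = √(112.0188/8) = 3.7420%
IR = r̄ / tracking error = 0.5375 / 3.7420 = 0.1436

0.144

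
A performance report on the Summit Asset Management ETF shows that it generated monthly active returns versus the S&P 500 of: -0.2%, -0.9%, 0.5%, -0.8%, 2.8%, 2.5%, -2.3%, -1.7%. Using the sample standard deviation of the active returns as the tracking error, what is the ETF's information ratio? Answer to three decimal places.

μ = (-0.2 − 0.9 + 0.5 − 0.8 + 2.8 + 2.5 − 2.3 − 1.7) / 8 = -0.0125%
Σ(r − μ)² = 24.0088; sample σ = √(24.0088/7) = 1.8520%
IR = μ / tracking error = -0.0125 / 1.8520 = -0.0067

-0.007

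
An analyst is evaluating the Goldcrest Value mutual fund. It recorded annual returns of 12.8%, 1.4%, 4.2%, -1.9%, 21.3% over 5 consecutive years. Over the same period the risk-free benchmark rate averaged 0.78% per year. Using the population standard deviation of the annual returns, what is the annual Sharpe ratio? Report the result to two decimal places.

r̄ = (12.8 + 1.4 + 4.2 − 1.9 + 21.3) / 5 = 37.80 / 5 = 7.5600%
Population σ = √[Σ(r − r̄)² / 5] = √[354.9720 / 5] = √70.9944 = 8.4258%
Sharpe = (r̄ − rf) / σ = (7.5600 − 0.78) / 8.4258 = 6.7800 / 8.4258 = 0.8047

0.80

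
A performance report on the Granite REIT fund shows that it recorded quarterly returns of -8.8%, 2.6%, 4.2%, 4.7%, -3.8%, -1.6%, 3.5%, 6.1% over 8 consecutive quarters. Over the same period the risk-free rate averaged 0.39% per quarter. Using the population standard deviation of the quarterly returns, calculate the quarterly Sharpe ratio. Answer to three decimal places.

r̄ = (-8.8 + 2.6 + 4.2 + 4.7 − 3.8 − 1.6 + 3.5 + 6.1) / 8 = 6.90 / 8 = 0.8625%
Population σ = √[Σ(r − r̄)² / 8] = √[184.4388 / 8] = √23.0549 = 4.8016%
Sharpe = (r̄ − rf) / σ = (0.8625 − 0.39) / 4.8016 = 0.4725 / 4.8016 = 0.0984

0.098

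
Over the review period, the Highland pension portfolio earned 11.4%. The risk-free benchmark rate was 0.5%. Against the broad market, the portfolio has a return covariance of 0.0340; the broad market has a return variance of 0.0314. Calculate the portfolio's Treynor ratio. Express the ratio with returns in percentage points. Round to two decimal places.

10.07

β = Cov / Var = 0.0340 / 0.0314 = 1.0828
Treynor = (Rp − Rf) / β = (11.4% − 0.5%) / 1.0828 = 10.90 / 1.0828 = 10.0665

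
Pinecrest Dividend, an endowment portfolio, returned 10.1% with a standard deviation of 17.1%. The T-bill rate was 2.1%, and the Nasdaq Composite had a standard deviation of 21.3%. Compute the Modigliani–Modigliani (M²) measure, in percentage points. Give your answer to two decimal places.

Sharpe = (Rp − Rf) / σp = (10.1% − 2.1%) / 17.1% = 0.4678
M² = Rf + Sharpe × σm = 2.1% + 0.4678 × 21.3% = 12.0641%

12.06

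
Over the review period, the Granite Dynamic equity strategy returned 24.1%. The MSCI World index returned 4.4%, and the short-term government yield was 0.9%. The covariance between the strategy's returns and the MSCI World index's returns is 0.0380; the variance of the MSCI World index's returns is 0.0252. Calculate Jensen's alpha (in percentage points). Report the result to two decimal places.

17.92

β = Cov / Var = 0.0380 / 0.0252 = 1.5079
E[R] = Rf + β(Rm − Rf) = 0.9% + 1.5079 × (4.4% − 0.9%) = 6.1777%
α = Rp − E[R] = 24.1% − 6.1777% = 17.9223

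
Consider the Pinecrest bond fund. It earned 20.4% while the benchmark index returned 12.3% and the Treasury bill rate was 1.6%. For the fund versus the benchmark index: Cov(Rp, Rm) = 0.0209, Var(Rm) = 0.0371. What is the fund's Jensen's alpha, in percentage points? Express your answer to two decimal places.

12.77

β = Cov / Var = 0.0209 / 0.0371 = 0.5633
E[R] = Rf + β(Rm − Rf) = 1.6% + 0.5633 × (12.3% − 1.6%) = 7.6273%
α = Rp − E[R] = 20.4% − 7.6273% = 12.7727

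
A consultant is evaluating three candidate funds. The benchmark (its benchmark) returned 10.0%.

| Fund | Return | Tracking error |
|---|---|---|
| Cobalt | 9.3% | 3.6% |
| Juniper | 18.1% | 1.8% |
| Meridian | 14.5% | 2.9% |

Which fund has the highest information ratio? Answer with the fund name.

Juniper

Cobalt: IR = (9.3% − 10.0%) / 3.6% = -0.194
Juniper: IR = (18.1% − 10.0%) / 1.8% = 4.500
Meridian: IR = (14.5% − 10.0%) / 2.9% = 1.552
Highest: Juniper (4.500).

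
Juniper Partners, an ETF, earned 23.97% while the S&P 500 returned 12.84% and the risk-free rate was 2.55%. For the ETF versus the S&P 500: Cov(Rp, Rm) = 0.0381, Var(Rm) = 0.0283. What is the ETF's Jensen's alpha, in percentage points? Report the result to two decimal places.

β = Cov / Var = 0.0381 / 0.0283 = 1.3463
E[R] = Rf + β(Rm − Rf) = 2.55% + 1.3463 × (12.84% − 2.55%) = 16.4034%
α = Rp − E[R] = 23.97% − 16.4034% = 7.5666

7.57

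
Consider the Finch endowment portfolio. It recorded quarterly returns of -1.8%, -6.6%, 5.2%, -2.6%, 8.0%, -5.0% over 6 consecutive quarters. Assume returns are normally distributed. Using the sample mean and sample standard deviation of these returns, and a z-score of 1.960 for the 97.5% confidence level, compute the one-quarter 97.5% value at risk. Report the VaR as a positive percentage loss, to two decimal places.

11.84

Mean return μ = -2.80 / 6 = -0.4667%
Σ(r − μ)² = (-1.8 − (-0.4667))² + (-6.6 − (-0.4667))² + … = 168.2933
σ = √[168.2933 / 5] = 5.8016%
VaR = −(μ − z·σ) = −(-0.4667 − 1.960 × 5.8016) = −(-11.8378) = 11.8378%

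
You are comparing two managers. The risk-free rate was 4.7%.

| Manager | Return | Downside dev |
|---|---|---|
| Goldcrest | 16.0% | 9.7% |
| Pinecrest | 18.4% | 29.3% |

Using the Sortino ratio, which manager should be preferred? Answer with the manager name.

Goldcrest: Sortino ratio = (16.0% − 4.7%) / 9.7% = 1.165
Pinecrest: Sortino ratio = (18.4% − 4.7%) / 29.3% = 0.468
Highest: Goldcrest (1.165).

Goldcrest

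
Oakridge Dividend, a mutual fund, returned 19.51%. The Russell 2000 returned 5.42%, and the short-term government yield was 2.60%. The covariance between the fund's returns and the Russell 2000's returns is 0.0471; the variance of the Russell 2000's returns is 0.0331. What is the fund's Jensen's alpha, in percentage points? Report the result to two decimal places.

12.90

β = Cov / Var = 0.0471 / 0.0331 = 1.4230
E[R] = Rf + β(Rm − Rf) = 2.60% + 1.4230 × (5.42% − 2.60%) = 6.6129%
α = Rp − E[R] = 19.51% − 6.6129% = 12.8971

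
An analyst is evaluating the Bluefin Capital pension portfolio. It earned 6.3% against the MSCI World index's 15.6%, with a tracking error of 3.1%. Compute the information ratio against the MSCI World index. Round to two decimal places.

-3.00

IR = (Rp − Rb) / TE = (6.3% − 15.6%) / 3.1% = -9.30% / 3.1% = -3.0000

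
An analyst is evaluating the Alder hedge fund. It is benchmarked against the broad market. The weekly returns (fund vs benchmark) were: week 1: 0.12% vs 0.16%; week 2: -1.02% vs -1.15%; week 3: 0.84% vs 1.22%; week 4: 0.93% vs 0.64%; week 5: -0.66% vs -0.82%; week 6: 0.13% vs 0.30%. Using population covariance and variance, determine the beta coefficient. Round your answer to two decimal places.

r̄p = 0.0567%,  r̄m = 0.0583%
Cov = Σ(rp − r̄p)(rm − r̄m) / 6 = 0.5621
Var(rm) = Σ(rm − r̄m)² / 6 = 0.6647
β = Cov / Var = 0.5621 / 0.6647 = 0.8456

0.85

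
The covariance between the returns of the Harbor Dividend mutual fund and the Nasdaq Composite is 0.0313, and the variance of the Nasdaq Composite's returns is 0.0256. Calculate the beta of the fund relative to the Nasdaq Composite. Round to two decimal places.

1.22

β = Cov(Rp, Rm) / Var(Rm) = 0.0313 / 0.0256 = 1.2227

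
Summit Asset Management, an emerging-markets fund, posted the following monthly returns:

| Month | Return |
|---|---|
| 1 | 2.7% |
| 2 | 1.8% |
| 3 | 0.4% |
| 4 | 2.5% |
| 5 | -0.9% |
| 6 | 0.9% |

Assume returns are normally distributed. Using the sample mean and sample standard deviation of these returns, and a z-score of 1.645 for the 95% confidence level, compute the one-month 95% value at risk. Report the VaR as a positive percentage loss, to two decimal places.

1.03

r̄ = (2.7 + 1.8 + 0.4 + 2.5 − 0.9 + 0.9) / 6 = 1.2333%
Σ(r − r̄)² = (2.7 − 1.2333)² + (1.8 − 1.2333)² + (0.4 − 1.2333)² + … = 9.4333
sample σ = √(9.4333 / 5) = √1.8867 = 1.3736%
VaR = −(r̄ − z·σ) = −(1.2333 − 1.645 × 1.3736) = −(-1.0263) = 1.0263%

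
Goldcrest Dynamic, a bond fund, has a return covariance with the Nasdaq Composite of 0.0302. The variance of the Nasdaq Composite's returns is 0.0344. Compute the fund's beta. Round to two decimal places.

0.88

β = Cov(Rp, Rm) / Var(Rm) = 0.0302 / 0.0344 = 0.8779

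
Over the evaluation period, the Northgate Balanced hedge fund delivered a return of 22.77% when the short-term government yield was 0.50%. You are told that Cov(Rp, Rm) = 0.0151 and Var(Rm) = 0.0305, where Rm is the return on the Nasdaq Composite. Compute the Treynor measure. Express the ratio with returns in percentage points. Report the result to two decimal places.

44.98

β = Cov / Var = 0.0151 / 0.0305 = 0.4951
Treynor = (Rp − Rf) / β = (22.77% − 0.50%) / 0.4951 = 22.27 / 0.4951 = 44.9808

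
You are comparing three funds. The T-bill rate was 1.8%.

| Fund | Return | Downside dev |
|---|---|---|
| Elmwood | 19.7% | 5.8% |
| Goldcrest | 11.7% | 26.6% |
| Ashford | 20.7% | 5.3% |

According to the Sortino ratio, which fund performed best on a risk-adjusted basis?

Elmwood: Sortino ratio = (19.7% − 1.8%) / 5.8% = 3.086
Goldcrest: Sortino ratio = (11.7% − 1.8%) / 26.6% = 0.372
Ashford: Sortino ratio = (20.7% − 1.8%) / 5.3% = 3.566
Highest: Ashford (3.566).

Ashford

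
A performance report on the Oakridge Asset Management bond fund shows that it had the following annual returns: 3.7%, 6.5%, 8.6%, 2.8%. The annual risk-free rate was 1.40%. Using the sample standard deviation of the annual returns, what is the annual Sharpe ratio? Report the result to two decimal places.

1.51

Mean return r̄ = 21.60 / 4 = 5.4000%
Sample std dev = √[21.1000 / 3] = 2.6520%
Sharpe = (r̄ − rf) / σ = (5.4000 − 1.4) / 2.6520 = 4.0000 / 2.6520 = 1.5083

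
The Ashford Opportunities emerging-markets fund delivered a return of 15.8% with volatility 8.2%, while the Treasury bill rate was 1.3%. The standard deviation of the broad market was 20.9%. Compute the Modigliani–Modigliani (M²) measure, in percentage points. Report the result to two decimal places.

38.26

Sharpe = (Rp − Rf) / σp = (15.8% − 1.3%) / 8.2% = 1.7683
M² = Rf + Sharpe × σm = 1.3% + 1.7683 × 20.9% = 38.2575%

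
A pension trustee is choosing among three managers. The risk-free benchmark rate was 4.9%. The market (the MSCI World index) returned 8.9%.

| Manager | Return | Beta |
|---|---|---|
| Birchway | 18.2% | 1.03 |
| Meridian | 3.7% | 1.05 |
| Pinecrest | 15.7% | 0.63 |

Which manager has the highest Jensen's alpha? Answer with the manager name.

Birchway

Birchway: α = 18.2% − [4.9% + 1.03 × (8.9% − 4.9%)] = 9.180
Meridian: α = 3.7% − [4.9% + 1.05 × (8.9% − 4.9%)] = -5.400
Pinecrest: α = 15.7% − [4.9% + 0.63 × (8.9% − 4.9%)] = 8.280
Highest: Birchway (9.180).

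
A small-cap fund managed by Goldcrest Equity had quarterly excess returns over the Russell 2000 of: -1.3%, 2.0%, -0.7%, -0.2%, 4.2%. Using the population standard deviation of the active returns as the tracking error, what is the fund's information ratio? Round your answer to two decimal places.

r̄ = (-1.3 + 2 − 0.7 − 0.2 + 4.2) / 5 = 4.00 / 5 = 0.8000%
Σ(r − r̄)² = (-1.3 − 0.8000)² + (2 − 0.8000)² + (-0.7 − 0.8000)² + … = 20.6600
population σ = √(20.6600 / 5) = √4.1320 = 2.0327%
IR = r̄ / tracking error = 0.8000 / 2.0327 = 0.3936

0.39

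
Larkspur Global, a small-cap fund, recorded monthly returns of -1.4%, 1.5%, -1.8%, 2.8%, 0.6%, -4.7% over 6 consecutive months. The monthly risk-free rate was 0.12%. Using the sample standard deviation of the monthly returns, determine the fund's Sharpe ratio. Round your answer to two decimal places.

-0.23

μ = (-1.4 + 1.5 − 1.8 + 2.8 + 0.6 − 4.7) / 6 = -0.5000%
Sample std dev = √[36.2400 / 5] = 2.6922%
Sharpe = (μ − rf) / σ = (-0.5000 − 0.12) / 2.6922 = -0.6200 / 2.6922 = -0.2303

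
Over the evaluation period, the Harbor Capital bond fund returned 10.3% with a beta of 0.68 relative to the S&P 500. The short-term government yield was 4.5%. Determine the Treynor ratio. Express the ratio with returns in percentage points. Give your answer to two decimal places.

Treynor = (Rp − Rf) / β = (10.3% − 4.5%) / 0.68 = 5.80 / 0.68 = 8.5294

8.53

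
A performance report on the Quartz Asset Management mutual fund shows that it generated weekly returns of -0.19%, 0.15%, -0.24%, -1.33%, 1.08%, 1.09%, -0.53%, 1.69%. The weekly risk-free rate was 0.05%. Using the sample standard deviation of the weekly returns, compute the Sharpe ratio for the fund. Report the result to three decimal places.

0.165

Mean return μ = 1.720 / 8 = 0.2150%
Σ(r − μ)² = 7.0068; sample σ = √(7.0068/7) = 1.0005%
Sharpe = (μ − rf) / σ = (0.2150 − 0.05) / 1.0005 = 0.1650 / 1.0005 = 0.1649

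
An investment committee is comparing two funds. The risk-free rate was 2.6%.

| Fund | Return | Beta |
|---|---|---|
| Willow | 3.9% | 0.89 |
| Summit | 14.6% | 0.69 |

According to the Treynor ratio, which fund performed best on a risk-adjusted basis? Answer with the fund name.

Willow: Treynor = (3.9% − 2.6%) / 0.89 = 1.461
Summit: Treynor = (14.6% − 2.6%) / 0.69 = 17.391
Highest: Summit (17.391).

Summit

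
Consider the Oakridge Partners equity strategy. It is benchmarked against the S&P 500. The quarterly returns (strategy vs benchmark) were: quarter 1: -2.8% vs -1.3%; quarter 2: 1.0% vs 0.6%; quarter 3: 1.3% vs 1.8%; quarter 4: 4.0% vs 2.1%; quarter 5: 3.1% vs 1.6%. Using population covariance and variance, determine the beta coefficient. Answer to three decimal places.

r̄p = 1.3200%,  r̄m = 0.9600%
Cov = Σ(rp − r̄p)(rm − r̄m) / 5 = 2.7208
Var(rm) = Σ(rm − r̄m)² / 5 = 1.5304
β = Cov / Var = 2.7208 / 1.5304 = 1.7778

1.778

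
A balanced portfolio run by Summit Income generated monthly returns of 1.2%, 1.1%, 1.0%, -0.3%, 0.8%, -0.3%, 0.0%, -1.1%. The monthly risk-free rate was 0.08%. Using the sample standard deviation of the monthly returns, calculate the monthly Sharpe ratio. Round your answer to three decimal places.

r̄ = (1.2 + 1.1 + 1 − 0.3 + 0.8 − 0.3 + 0 − 1.1) / 8 = 0.3000%
Σ(r − r̄)² = 4.9600; sample σ = √(4.9600/7) = 0.8418%
Sharpe = (r̄ − rf) / σ = (0.3000 − 0.08) / 0.8418 = 0.2200 / 0.8418 = 0.2613

0.261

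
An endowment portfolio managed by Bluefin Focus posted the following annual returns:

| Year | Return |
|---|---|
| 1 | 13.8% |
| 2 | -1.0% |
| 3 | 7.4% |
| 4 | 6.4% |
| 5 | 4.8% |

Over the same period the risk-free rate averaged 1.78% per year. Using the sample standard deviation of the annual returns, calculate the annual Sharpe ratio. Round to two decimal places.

0.85

r̄ = (13.8 − 1 + 7.4 + 6.4 + 4.8) / 5 = 31.40 / 5 = 6.2800%
Sample std dev = √[113.0080 / 4] = 5.3153%
Sharpe = (r̄ − rf) / σ = (6.2800 − 1.78) / 5.3153 = 4.5000 / 5.3153 = 0.8466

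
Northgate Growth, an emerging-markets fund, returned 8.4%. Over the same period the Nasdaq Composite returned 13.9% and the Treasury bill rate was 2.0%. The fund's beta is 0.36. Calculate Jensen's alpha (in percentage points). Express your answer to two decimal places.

CAPM expected return = Rf + β(Rm − Rf) = 2.0% + 0.36 × (13.9% − 2.0%) = 2 + 0.36 × 11.90 = 6.2840%
Jensen's α = Rp − E[R] = 8.4% − 6.2840% = 2.1160

2.12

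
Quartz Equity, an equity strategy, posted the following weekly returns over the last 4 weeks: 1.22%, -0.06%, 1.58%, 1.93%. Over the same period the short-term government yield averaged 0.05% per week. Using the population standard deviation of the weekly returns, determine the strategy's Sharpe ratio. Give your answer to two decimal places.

r̄ = (1.22 − 0.06 + 1.58 + 1.93) / 4 = 4.670 / 4 = 1.1675%
Population std dev = √[2.2611 / 4] = 0.7518%
Sharpe = (r̄ − rf) / σ = (1.1675 − 0.05) / 0.7518 = 1.1175 / 0.7518 = 1.4864

1.49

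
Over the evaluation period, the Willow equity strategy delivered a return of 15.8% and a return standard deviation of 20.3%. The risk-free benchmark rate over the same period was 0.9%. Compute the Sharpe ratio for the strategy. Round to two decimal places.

0.73

Sharpe = (Rp − Rf) / σp = (15.8% − 0.9%) / 20.3% = 14.90% / 20.3% = 0.7340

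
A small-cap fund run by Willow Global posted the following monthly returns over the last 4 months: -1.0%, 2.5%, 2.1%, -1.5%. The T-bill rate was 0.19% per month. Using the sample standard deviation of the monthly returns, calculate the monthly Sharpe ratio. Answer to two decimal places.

r̄ = (-1 + 2.5 + 2.1 − 1.5) / 4 = 0.5250%
Σ(r − r̄)² = (-1 − 0.5250)² + (2.5 − 0.5250)² + … = 12.8075
sample σ = √(12.8075 / 3) = √4.2692 = 2.0662%
Sharpe = (r̄ − rf) / σ = (0.5250 − 0.19) / 2.0662 = 0.3350 / 2.0662 = 0.1621

0.16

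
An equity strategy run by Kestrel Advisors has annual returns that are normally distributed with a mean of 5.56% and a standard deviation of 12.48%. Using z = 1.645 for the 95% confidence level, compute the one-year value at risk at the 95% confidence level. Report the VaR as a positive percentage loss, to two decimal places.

14.97

VaR (as % loss) = −(μ − z·σ) = −(5.56% − 1.645 × 12.48%) = −(-14.9696%) = 14.9696%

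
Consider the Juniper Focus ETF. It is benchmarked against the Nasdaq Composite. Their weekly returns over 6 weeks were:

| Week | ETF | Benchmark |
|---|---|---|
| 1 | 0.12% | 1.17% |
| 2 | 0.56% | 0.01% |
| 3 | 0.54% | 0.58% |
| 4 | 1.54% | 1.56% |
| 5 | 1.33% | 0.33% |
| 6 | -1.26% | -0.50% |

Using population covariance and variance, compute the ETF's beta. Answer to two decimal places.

r̄p = 0.4717%,  r̄m = 0.5250%
Cov = Σ(rp − r̄p)(rm − r̄m) / 6 = 0.4075
Var(rm) = Σ(rm − r̄m)² / 6 = 0.4740
β = Cov / Var = 0.4075 / 0.4740 = 0.8597

0.86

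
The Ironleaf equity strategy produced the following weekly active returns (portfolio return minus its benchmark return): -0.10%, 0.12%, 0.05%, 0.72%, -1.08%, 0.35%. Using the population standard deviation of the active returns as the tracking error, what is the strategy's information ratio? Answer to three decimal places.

r̄ = (-0.1 + 0.12 + 0.05 + 0.72 − 1.08 + 0.35) / 6 = 0.0100%
Population std dev = √[1.8336 / 6] = 0.5528%
IR = r̄ / tracking error = 0.0100 / 0.5528 = 0.0181

0.018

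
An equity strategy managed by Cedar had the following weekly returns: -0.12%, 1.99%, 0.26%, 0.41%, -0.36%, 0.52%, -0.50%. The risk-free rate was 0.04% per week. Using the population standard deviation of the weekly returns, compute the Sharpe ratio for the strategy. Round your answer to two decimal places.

0.36

r̄ = (-0.12 + 1.99 + 0.26 + 0.41 − 0.36 + 0.52 − 0.5) / 7 = 2.200 / 7 = 0.3143%
Population σ = √[Σ(r − r̄)² / 7] = √[4.1688 / 7] = √0.5955 = 0.7717%
Sharpe = (r̄ − rf) / σ = (0.3143 − 0.04) / 0.7717 = 0.2743 / 0.7717 = 0.3554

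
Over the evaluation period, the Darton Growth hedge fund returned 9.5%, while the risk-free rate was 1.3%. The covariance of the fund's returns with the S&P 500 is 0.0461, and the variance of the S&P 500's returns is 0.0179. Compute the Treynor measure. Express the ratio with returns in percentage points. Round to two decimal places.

β = Cov / Var = 0.0461 / 0.0179 = 2.5754
Treynor = (Rp − Rf) / β = (9.5% − 1.3%) / 2.5754 = 8.20 / 2.5754 = 3.1840

3.18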